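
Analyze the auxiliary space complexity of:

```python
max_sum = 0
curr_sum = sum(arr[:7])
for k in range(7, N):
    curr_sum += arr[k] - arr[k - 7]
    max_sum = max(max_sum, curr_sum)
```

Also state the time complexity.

Space complexity: O(1).
Only a constant amount of auxiliary storage is used; nothing grows with n.
Time complexity: O(n).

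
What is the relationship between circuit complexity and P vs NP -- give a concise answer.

A language is in P iff it has polynomial-size uniform circuit families. P/poly contains all languages decidable by polynomial-size circuits (even non-uniform). If NP is not in P/poly, then P != NP. Proving super-polynomial circuit lower bounds for an NP problem would separate P from NP.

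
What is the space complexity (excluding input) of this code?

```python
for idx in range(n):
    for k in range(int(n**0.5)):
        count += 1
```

Space complexity: O(1).
Only a constant amount of auxiliary storage is used; nothing grows with n.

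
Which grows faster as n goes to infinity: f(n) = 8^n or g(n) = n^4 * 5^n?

f(n) = 8^n grows faster: 8^n / (n^4 5^n) = (8/5)^n / n^4 -> infinity since 8/5 > 1.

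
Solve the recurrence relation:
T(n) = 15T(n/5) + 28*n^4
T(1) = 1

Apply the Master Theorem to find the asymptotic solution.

a=15, b=5, f(n)=28*n^4. log_5(15) = 1.683 < 4. Case 3: T(n) = O(n^4).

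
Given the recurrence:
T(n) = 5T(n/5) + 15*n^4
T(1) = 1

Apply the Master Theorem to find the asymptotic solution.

a=5, b=5, f(n)=15*n^4. log_5(5) = 1 < 4. Case 3: T(n) = O(n^4).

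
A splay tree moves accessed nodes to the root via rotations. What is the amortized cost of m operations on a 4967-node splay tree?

Using a potential function Phi = sum of log(size of subtree) for each node, each splay operation has amortized cost O(log n) where n = 4967. Bad individual operations (O(n)) are offset by decreased potential.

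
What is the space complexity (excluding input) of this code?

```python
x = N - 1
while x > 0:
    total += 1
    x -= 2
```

Space complexity: O(1).
Only a constant amount of auxiliary storage is used; nothing grows with n.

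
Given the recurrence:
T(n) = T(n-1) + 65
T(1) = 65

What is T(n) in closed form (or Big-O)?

Unrolling: T(n) = T(n-1) + 65 = T(n-2) + 2*65 = ... = T(1) + (n-1)*65 = 65 + (n-1)*65 = 65n.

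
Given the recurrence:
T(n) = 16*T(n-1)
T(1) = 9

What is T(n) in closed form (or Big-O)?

Each step multiplies by 16. T(n) = T(1)*16^(n-1) = 9*16^(n-1).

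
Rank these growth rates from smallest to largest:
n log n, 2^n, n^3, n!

Ordered by growth rate: n log n < n^3 < 2^n < n!.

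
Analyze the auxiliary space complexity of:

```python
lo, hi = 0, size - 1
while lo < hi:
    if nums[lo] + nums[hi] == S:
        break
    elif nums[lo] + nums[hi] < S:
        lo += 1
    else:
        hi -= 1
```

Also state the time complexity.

Space complexity: O(1).
Only a constant amount of auxiliary storage is used; nothing grows with n.
Time complexity: O(n).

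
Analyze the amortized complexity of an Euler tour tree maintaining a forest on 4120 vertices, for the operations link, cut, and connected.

An Euler tour tree stores each tree's Euler tour as a balanced BST keyed by tour position. On 4120 vertices: link concatenates two tours via O(1) splits/joins of size <= 2*4120 (O(log n)); cut splits the tour at the two occurrences of the edge (O(log n)); connected compares BST roots (O(log n) to find the root). All O(log n) amortized.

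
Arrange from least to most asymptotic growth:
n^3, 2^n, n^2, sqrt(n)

Ordered by growth rate: sqrt(n) < n^2 < n^3 < 2^n.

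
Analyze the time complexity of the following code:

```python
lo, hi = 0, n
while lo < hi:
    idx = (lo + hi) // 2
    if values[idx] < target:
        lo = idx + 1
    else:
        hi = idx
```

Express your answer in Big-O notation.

Time complexity: O(log n).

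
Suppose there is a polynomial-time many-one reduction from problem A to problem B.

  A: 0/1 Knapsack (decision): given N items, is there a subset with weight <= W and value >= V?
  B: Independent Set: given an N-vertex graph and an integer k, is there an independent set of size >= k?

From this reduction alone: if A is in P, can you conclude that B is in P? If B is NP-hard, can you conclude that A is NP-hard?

A poly-time reduction A <=_p B transfers tractability DOWN (B easy => A easy) and hardness UP (A hard => B hard), not the reverse.
From A in P, the reduction alone does NOT give B in P: any problem in P trivially reduces to SAT, yet SAT is not known to be in P.
From B NP-hard, the reduction alone does NOT give A NP-hard: again, easy problems reduce to hard ones.
(Here in fact A is NP-complete and B is NP-complete.)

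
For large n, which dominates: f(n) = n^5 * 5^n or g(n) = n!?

g(n) = n! grows faster: by Stirling n! ~ (n/e)^n sqrt(2*pi*n); (n/e)^n eventually dominates n^5 * 5^n.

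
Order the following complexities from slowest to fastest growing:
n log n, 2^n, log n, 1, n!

Ordered by growth rate: 1 < log n < n log n < 2^n < n!.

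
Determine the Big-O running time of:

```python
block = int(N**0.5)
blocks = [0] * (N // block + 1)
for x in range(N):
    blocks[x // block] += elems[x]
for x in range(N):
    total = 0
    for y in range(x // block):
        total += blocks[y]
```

Time complexity: O(n * sqrt(n)).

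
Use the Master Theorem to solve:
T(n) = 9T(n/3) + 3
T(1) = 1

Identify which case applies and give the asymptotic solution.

a=9, b=3, f(n)=3.
log_3(9) = 2 > 0.
Since f(n) = O(n^0) is polynomially smaller than n^2, Case 1 applies.
T(n) = Theta(n^2).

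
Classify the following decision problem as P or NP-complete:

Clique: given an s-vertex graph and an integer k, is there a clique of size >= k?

This problem is NP-complete: complement of Independent Set / Vertex Cover (with k part of the input).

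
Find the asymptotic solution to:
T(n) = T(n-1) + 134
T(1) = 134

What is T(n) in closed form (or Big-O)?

Unrolling: T(n) = T(n-1) + 134 = T(n-2) + 2*134 = ... = T(1) + (n-1)*134 = 134 + (n-1)*134 = 134n.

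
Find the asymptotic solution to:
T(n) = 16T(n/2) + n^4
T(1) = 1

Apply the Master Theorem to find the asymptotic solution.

a=16, b=2, f(n)=n^4. log_2(16) = 4. Case 2: T(n) = O(n^4 log n).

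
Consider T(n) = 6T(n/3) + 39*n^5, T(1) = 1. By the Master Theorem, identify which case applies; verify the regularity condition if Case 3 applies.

a=6, b=3, f(n)=39*n^5.
log_3(6) = 1.631 < 5.
f(n) = Omega(n^(1.631+epsilon)) for some epsilon > 0, so Case 3 is the candidate.
Regularity: a*f(n/b) = 6*39*(n/3)^5 = (6/243)*39*n^5 <= c*f(n) with c = 6/243 < 1. Satisfied.
Case 3: T(n) = Theta(n^5).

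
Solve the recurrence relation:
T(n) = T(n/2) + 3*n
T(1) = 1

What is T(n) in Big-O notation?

Geometric series: 3*n*(1 + 1/2 + 1/2^2 + ...) = O(n). T(n) = O(n).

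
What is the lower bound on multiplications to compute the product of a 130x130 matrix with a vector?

A 130x130 matrix-vector product has 130 inner products of length 130. Output depends on all 130^2 = 16900 matrix entries. At least 16900 multiplications needed.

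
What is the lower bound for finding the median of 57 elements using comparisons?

To find the median of 57 elements, every element must be compared at least once, so the lower bound is Omega(n). The BFPRT algorithm achieves O(n), making this tight.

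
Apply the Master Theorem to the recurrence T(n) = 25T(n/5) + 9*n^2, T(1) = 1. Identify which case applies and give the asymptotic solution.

a=25, b=5, f(n)=9*n^2.
log_5(25) = 2, so n^(log_b(a)) = n^2.
f(n) = Theta(n^2), so Case 2 applies.
T(n) = Theta(n^2 log n).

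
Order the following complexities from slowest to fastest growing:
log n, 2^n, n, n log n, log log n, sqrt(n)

Ordered by growth rate: log log n < log n < sqrt(n) < n < n log n < 2^n.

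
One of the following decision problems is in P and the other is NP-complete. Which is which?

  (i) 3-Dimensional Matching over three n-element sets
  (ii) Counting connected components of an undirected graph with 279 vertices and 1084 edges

(i) is NP-complete: one of Karp's 21 NP-complete problems.
(ii) is P: BFS/DFS visits each vertex and edge once: O(V+E).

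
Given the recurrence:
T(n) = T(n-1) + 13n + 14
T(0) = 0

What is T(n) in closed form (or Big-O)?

Dominant term in sum is 13*sum(i, i=1..n) = 13*n*(n+1)/2 = O(n^2).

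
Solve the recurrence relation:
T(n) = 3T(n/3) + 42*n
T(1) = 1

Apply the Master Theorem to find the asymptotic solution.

a=3, b=3, f(n)=42*n. log_3(3) = 1. Case 2: T(n) = O(n log n).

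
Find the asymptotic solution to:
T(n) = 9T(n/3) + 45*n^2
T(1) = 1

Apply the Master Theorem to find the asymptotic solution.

a=9, b=3, f(n)=45*n^2. log_3(9) = 2. Case 2: T(n) = O(n^2 log n).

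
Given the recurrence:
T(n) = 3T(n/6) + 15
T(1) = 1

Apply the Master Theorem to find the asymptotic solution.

a=3, b=6, f(n)=15. log_6(3) = 0.6131. Case 1 of Master Theorem: T(n) = O(n^0.6131).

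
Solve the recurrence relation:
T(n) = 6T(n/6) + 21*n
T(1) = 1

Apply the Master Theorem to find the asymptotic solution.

a=6, b=6, f(n)=21*n. log_6(6) = 1. Case 2: T(n) = O(n log n).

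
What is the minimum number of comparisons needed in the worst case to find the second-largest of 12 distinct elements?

Lower bound: finding the max needs 12-1 comparisons. By the adversary weight-doubling argument, the max must personally win >= ceil(log_2(12)) = 4 comparisons; the 2nd-largest is among those 4 losers, needing 4-1 more comparisons. Total >= 12-1 + 4-1 = 14. A balanced knockout tournament achieves this.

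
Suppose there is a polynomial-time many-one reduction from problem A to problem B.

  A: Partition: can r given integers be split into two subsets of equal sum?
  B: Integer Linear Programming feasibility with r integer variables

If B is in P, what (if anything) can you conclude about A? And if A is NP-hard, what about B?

A poly-time reduction A <=_p B means any A-instance can be transformed to a B-instance in poly time.
If B is in P: compose the reduction with B's poly-time algorithm to solve A in poly time, so A is in P.
If A is NP-hard: every NP problem reduces to A, which reduces to B; composing reductions, every NP problem reduces to B, so B is NP-hard.
(Here in fact A is NP-complete and B is NP-complete.)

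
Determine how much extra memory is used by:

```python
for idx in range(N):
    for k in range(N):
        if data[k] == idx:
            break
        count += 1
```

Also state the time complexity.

Space complexity: O(1).
Only a constant amount of auxiliary storage is used; nothing grows with n.
Time complexity: O(n^2).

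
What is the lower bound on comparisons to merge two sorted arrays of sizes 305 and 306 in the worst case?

Adversary: with |305 - 306| <= 1 the inputs can be fully interleaved so that every adjacent pair in the merged output comes from different arrays. Then each of the 610 adjacent pairs must be directly compared, or the algorithm cannot determine their relative order. Standard merge meets this bound.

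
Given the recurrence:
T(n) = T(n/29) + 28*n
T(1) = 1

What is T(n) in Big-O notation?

Geometric series: 28*n*(1 + 1/29 + 1/29^2 + ...) = O(n). T(n) = O(n).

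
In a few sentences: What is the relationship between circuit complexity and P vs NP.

A language is in P iff it has polynomial-size uniform circuit families. P/poly contains all languages decidable by polynomial-size circuits (even non-uniform). If NP is not in P/poly, then P != NP. Proving super-polynomial circuit lower bounds for an NP problem would separate P from NP.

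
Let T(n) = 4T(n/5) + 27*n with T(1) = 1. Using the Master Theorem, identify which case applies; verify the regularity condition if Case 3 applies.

a=4, b=5, f(n)=27*n.
log_5(4) = 0.8614 < 1.
f(n) = Omega(n^(0.8614+epsilon)) for some epsilon > 0, so Case 3 is the candidate.
Regularity: a*f(n/b) = 4*27*(n/5)^1 = (4/5)*27*n^1 <= c*f(n) with c = 4/5 < 1. Satisfied.
Case 3: T(n) = Theta(n).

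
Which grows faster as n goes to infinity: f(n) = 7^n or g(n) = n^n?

g(n) = n^n grows faster: n^n / 7^n = (n/7)^n -> infinity once n > 7.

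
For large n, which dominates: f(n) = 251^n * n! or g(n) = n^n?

f(n) = 251^n * n! grows faster: by Stirling n! ~ sqrt(2 pi n)(n/e)^n, so 251^n n! / n^n ~ (251/e)^n sqrt(2 pi n) -> infinity since 251/e > 1.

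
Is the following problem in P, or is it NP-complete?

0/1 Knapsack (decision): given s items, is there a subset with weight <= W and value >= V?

This problem is NP-complete: reduces from Subset Sum.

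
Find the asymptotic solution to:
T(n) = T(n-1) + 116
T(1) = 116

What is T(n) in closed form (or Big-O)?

Unrolling: T(n) = T(n-1) + 116 = T(n-2) + 2*116 = ... = T(1) + (n-1)*116 = 116 + (n-1)*116 = 116n.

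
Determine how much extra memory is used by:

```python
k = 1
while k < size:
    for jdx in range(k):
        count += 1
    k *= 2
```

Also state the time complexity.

Space complexity: O(1).
Only a constant amount of auxiliary storage is used; nothing grows with n.
Time complexity: O(n).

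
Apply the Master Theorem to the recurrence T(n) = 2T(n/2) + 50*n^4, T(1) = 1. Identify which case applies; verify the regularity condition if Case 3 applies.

a=2, b=2, f(n)=50*n^4.
log_2(2) = 1 < 4.
f(n) = Omega(n^(1+epsilon)) for some epsilon > 0, so Case 3 is the candidate.
Regularity: a*f(n/b) = 2*50*(n/2)^4 = (2/16)*50*n^4 <= c*f(n) with c = 2/16 < 1. Satisfied.
Case 3: T(n) = Theta(n^4).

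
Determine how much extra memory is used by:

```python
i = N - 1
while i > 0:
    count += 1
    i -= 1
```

Space complexity: O(1).
Only a constant amount of auxiliary storage is used; nothing grows with n.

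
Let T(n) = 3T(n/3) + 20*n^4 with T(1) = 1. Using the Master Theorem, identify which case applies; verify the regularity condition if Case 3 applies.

a=3, b=3, f(n)=20*n^4.
log_3(3) = 1 < 4.
f(n) = Omega(n^(1+epsilon)) for some epsilon > 0, so Case 3 is the candidate.
Regularity: a*f(n/b) = 3*20*(n/3)^4 = (3/81)*20*n^4 <= c*f(n) with c = 3/81 < 1. Satisfied.
Case 3: T(n) = Theta(n^4).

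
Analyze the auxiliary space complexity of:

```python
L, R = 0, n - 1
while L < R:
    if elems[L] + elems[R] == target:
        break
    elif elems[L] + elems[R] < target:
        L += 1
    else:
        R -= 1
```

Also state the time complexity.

Space complexity: O(1).
Only a constant amount of auxiliary storage is used; nothing grows with n.
Time complexity: O(n).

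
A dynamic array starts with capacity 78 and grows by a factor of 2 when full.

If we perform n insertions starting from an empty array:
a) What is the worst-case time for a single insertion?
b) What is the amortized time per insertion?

(a) Worst-case single insertion: O(n) -- when the array is full at capacity c, the resize copies all c elements, and c can be Theta(n).
(b) Resizes happen at sizes 78, 156, 312, ... Total copy cost for n insertions: 78 + 156 + ... = O(n) (geometric series with ratio 1/2). Amortized cost per insertion: O(n)/n = O(1).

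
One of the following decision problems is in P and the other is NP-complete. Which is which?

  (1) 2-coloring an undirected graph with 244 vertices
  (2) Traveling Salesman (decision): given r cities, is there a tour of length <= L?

(1) is P: 2-coloring is bipartiteness testing via BFS, O(V+E).
(2) is NP-complete: reduces from Hamiltonian Cycle.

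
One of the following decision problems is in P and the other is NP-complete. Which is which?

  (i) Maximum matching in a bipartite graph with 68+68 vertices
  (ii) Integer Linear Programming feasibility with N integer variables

(i) is P: Hopcroft-Karp runs in O(E sqrt(V)).
(ii) is NP-complete: ILP feasibility is NP-complete (LP relaxation is in P).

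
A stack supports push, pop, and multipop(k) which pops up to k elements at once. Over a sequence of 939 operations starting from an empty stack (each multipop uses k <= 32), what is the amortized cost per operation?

Each element is pushed exactly once and popped at most once (whether by pop or as part of a multipop). So the total number of individual pops over the whole sequence is at most the number of pushes, which is at most 939. Total work <= 2 * 939, hence O(1) amortized per operation.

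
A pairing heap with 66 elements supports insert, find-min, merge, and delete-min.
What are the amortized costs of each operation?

Pairing heaps are self-adjusting heap-ordered trees. Insert and merge link two roots: O(1). Find-min reads the root: O(1). Delete-min removes the root, then pairs children in two passes; amortized cost is O(log 66) = O(log n).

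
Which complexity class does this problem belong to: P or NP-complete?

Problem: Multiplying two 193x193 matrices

This problem is in P: the schoolbook algorithm runs in O(n^3).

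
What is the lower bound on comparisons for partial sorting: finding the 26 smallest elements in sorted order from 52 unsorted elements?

Finding 26 smallest of 52 in sorted order: Omega(52) to identify the 26 smallest, plus Omega(26 log 26) to sort them. Total: Omega(n + k log k).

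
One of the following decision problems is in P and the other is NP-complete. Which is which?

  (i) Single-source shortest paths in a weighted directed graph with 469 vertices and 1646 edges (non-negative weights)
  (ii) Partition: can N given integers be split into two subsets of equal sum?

(i) is P: Dijkstra's algorithm runs in O((V+E) log V).
(ii) is NP-complete: Subset Sum reduces to it (one of Karp's 21 NP-complete problems).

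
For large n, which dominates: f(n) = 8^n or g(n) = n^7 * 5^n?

f(n) = 8^n grows faster: 8^n / (n^7 5^n) = (8/5)^n / n^7 -> infinity since 8/5 > 1.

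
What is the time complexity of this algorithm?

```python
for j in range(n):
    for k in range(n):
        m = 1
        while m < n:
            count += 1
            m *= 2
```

Time complexity: O(n^2 log n).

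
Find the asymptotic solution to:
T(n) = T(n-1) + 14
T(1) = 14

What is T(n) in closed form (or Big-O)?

Unrolling: T(n) = T(n-1) + 14 = T(n-2) + 2*14 = ... = T(1) + (n-1)*14 = 14 + (n-1)*14 = 14n.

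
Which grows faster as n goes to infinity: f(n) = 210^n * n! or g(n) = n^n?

f(n) = 210^n * n! grows faster: by Stirling n! ~ sqrt(2 pi n)(n/e)^n, so 210^n n! / n^n ~ (210/e)^n sqrt(2 pi n) -> infinity since 210/e > 1.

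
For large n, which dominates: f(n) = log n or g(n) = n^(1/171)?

g(n) = n^(1/171) grows faster: any positive power of n dominates log n.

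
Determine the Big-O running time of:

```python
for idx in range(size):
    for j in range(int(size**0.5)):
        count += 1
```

Time complexity: O(n * sqrt(n)).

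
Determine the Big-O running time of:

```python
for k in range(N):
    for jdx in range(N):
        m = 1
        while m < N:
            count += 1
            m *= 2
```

Time complexity: O(n^2 log n).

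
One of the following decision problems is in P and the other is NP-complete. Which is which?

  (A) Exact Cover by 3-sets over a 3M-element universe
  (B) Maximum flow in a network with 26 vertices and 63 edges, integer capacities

(A) is NP-complete: one of Karp's 21 NP-complete problems.
(B) is P: Edmonds-Karp / push-relabel run in polynomial time.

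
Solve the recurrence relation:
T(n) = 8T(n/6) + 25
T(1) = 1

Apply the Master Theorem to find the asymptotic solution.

a=8, b=6, f(n)=25. log_6(8) = 1.161. Case 1 of Master Theorem: T(n) = O(n^1.161).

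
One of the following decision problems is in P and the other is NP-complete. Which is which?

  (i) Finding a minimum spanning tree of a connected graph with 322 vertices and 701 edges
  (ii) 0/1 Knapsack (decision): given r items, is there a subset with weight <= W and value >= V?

(i) is P: Kruskal's / Prim's algorithms run in polynomial time.
(ii) is NP-complete: reduces from Subset Sum.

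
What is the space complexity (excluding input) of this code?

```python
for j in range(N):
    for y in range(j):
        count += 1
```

Space complexity: O(1).
Only a constant amount of auxiliary storage is used; nothing grows with n.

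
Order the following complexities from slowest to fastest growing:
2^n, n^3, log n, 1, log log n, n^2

Ordered by growth rate: 1 < log log n < log n < n^2 < n^3 < 2^n.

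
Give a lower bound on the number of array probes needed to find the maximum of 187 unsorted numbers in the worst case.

Adversary: any unprobed cell could hold a value larger than everything seen so far. If fewer than 187 cells are probed, the adversary places the max in an unprobed cell. So all 187 cells must be examined; together with 187-1 comparisons this is tight.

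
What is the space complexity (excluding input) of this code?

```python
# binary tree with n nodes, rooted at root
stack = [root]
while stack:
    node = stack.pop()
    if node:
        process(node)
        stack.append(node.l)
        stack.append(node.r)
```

Space complexity: O(n).
Auxiliary storage grows linearly with the input size n in the worst case.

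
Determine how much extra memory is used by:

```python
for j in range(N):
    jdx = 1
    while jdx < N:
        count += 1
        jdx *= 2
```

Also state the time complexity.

Space complexity: O(1).
Only a constant amount of auxiliary storage is used; nothing grows with n.
Time complexity: O(n log n).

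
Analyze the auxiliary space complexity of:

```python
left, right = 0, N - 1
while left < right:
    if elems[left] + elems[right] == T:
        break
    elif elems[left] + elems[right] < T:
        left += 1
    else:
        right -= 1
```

Space complexity: O(1).
Only a constant amount of auxiliary storage is used; nothing grows with n.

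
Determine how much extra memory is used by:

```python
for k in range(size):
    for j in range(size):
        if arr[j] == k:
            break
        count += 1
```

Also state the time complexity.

Space complexity: O(1).
Only a constant amount of auxiliary storage is used; nothing grows with n.
Time complexity: O(n^2).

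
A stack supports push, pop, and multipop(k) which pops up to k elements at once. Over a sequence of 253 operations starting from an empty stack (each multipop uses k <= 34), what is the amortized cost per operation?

Each element is pushed exactly once and popped at most once (whether by pop or as part of a multipop). So the total number of individual pops over the whole sequence is at most the number of pushes, which is at most 253. Total work <= 2 * 253, hence O(1) amortized per operation.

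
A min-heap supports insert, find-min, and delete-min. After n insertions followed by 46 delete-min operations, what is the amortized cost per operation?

Insert takes O(log n) worst case. Delete-min takes O(log n). Over a sequence of n inserts and 46 delete-mins, total cost is O((n + 46) log n). Amortized per operation: O(log n).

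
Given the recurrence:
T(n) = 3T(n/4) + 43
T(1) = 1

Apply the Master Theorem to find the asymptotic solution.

a=3, b=4, f(n)=43. log_4(3) = 0.7925. Case 1 of Master Theorem: T(n) = O(n^0.7925).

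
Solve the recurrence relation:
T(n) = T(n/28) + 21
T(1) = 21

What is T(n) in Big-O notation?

Each step divides n by 28 and adds 21. After log_28(n) steps, T(n) = O(log n).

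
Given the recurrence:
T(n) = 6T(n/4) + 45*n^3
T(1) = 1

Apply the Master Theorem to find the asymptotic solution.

a=6, b=4, f(n)=45*n^3. log_4(6) = 1.292 < 3. Case 3: T(n) = O(n^3).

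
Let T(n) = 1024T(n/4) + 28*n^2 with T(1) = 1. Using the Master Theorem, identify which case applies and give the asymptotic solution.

a=1024, b=4, f(n)=28*n^2.
log_4(1024) = 5 > 2.
Since f(n) = O(n^2) is polynomially smaller than n^5, Case 1 applies.
T(n) = Theta(n^5).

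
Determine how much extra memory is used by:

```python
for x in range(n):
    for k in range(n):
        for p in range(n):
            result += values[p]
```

Space complexity: O(1).
Only a constant amount of auxiliary storage is used; nothing grows with n.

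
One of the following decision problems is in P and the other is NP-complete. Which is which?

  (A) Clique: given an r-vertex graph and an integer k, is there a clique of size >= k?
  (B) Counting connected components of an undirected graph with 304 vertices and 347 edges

(A) is NP-complete: complement of Independent Set / Vertex Cover (with k part of the input).
(B) is P: BFS/DFS visits each vertex and edge once: O(V+E).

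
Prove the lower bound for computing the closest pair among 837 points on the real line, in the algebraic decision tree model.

Reduction from element distinctness: given 837 reals, the closest-pair distance is 0 iff two are equal. Element distinctness has an Omega(n log n) lower bound in the algebraic decision tree model (Ben-Or). Therefore closest pair on a line also requires Omega(n log n). Sorting then a linear scan achieves this.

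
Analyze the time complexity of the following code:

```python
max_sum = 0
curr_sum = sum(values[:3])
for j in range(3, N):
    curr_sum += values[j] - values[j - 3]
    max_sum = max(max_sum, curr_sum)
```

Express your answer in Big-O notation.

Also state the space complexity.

Time complexity: O(n).
Space complexity: O(1).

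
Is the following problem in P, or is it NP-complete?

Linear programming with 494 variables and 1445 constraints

This problem is in P: the ellipsoid and interior-point methods run in polynomial time.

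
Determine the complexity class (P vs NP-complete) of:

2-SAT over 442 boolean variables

This problem is in P: 2-SAT is solvable in linear time via implication-graph SCCs.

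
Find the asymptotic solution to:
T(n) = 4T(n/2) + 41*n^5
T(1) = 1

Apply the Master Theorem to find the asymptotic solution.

a=4, b=2, f(n)=41*n^5. log_2(4) = 2 < 5. Case 3: T(n) = O(n^5).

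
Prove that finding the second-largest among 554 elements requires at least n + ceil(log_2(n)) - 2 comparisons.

Lower bound (adversary): identifying the maximum requires 554-1 comparisons (each eliminates one candidate). Assign weight 1 to each element; on each comparison the adversary lets the heavier side win and gives it the loser's weight. The max ends with weight 554, but each comparison it wins at most doubles its weight, so the max must win >= ceil(log_2(554)) = 10 comparisons. The second-largest is one of those 10 direct losers to the max, and identifying which one is largest needs >= 10-1 further comparisons. Total >= 554-1 + 10-1 = 562.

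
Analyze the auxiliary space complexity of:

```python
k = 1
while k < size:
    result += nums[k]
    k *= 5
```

Space complexity: O(1).
Only a constant amount of auxiliary storage is used; nothing grows with n.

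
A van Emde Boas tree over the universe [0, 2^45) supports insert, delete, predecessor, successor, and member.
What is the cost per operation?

vEB recursively partitions [0, 35184372088832) into sqrt(u) clusters of size sqrt(u). Each operation recurses into either one cluster or the summary, never both: T(u) = T(sqrt(u)) + O(1) => T(u) = O(log log u) = O(log 45). This is worst-case, not just amortized.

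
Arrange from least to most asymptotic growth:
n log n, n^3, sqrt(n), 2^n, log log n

Ordered by growth rate: log log n < sqrt(n) < n log n < n^3 < 2^n.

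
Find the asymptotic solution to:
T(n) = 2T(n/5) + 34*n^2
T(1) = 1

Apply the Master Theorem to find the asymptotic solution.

a=2, b=5, f(n)=34*n^2. log_5(2) = 0.4307 < 2. Case 3: T(n) = O(n^2).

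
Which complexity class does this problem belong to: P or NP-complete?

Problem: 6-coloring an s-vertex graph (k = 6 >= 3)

This problem is NP-complete: graph k-coloring for k>=3 is NP-complete by reduction from 3-SAT.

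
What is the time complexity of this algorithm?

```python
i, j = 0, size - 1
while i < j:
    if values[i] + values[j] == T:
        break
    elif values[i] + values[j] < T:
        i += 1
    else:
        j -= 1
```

Time complexity: O(n).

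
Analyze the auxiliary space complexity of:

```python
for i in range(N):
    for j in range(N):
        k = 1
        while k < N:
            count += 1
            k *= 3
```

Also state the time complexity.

Space complexity: O(1).
Only a constant amount of auxiliary storage is used; nothing grows with n.
Time complexity: O(n^2 log n).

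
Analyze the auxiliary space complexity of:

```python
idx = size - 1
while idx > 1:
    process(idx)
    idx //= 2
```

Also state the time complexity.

Space complexity: O(1).
Only a constant amount of auxiliary storage is used; nothing grows with n.
Time complexity: O(log n).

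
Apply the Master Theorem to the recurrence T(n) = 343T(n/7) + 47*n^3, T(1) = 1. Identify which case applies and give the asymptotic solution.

a=343, b=7, f(n)=47*n^3.
log_7(343) = 3, so n^(log_b(a)) = n^3.
f(n) = Theta(n^3), so Case 2 applies.
T(n) = Theta(n^3 log n).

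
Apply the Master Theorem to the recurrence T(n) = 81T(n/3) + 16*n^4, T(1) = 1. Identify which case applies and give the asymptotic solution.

a=81, b=3, f(n)=16*n^4.
log_3(81) = 4, so n^(log_b(a)) = n^4.
f(n) = Theta(n^4), so Case 2 applies.
T(n) = Theta(n^4 log n).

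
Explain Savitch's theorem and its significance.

Savitch's theorem states that NSPACE(f(n)) is contained in DSPACE(f(n)^2) for f(n) >= log n. In particular, NPSPACE = PSPACE, meaning nondeterminism does not significantly help for space-bounded computation. This contrasts with time, where we do not know if P = NP.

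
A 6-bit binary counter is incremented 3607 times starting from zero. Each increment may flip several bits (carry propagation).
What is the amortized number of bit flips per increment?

Bit i flips on every 2^i-th increment, so over 3607 increments bit i flips floor(3607/2^i) times. Summing over i: total flips < 2 * 3607. Amortized: < 2 = O(1) per increment.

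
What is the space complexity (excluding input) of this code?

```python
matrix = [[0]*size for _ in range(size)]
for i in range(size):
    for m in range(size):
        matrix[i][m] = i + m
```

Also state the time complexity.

Space complexity: O(n^2).
A 2D structure of size n x n is allocated.
Time complexity: O(n^2).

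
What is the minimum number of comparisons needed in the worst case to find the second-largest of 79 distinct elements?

Lower bound: finding the max needs 79-1 comparisons. By the adversary weight-doubling argument, the max must personally win >= ceil(log_2(79)) = 7 comparisons; the 2nd-largest is among those 7 losers, needing 7-1 more comparisons. Total >= 79-1 + 7-1 = 84. A balanced knockout tournament achieves this.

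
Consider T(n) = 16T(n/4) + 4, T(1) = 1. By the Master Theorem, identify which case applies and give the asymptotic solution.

a=16, b=4, f(n)=4.
log_4(16) = 2 > 0.
Since f(n) = O(n^0) is polynomially smaller than n^2, Case 1 applies.
T(n) = Theta(n^2).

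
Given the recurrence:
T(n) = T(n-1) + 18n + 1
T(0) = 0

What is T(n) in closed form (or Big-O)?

Dominant term in sum is 18*sum(i, i=1..n) = 18*n*(n+1)/2 = O(n^2).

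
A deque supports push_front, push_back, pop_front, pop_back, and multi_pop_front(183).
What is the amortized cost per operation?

Assign 2 credits to each push operation. A pop uses 1 saved credit. multi_pop_front(183) uses up to 183 saved credits from previous pushes. Credits never go negative. Amortized cost is O(1).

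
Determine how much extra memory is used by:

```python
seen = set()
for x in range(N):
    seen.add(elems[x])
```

Space complexity: O(n).
Auxiliary storage grows linearly with the input size n in the worst case.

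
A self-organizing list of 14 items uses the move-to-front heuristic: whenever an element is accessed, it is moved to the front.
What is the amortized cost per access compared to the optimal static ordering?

With potential Phi = number of inversions between the MTF list and the optimal static list (at most C(14,2)), each access has amortized cost at most 2 * (cost under optimal static ordering). This is the move-to-front 2-competitiveness result.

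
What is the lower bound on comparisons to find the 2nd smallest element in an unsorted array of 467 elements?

Finding the 2nd smallest of 467 elements requires Omega(n) comparisons. Every element must participate in at least one comparison; otherwise it could be the 2nd smallest.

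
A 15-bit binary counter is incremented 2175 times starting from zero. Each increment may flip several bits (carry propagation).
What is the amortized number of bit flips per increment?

Bit i flips on every 2^i-th increment, so over 2175 increments bit i flips floor(2175/2^i) times. Summing over i: total flips < 2 * 2175. Amortized: < 2 = O(1) per increment.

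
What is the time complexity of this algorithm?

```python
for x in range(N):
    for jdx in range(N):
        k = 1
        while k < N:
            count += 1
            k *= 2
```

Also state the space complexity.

Time complexity: O(n^2 log n).
Space complexity: O(1).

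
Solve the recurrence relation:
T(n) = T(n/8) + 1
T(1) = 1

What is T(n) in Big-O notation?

Each step divides n by 8 and adds 1. After log_8(n) steps, T(n) = O(log n).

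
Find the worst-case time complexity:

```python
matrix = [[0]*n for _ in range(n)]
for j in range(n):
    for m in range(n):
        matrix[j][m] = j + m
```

Time complexity: O(n^2).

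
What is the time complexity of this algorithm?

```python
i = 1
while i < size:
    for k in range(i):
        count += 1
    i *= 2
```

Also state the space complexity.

Time complexity: O(n).
Space complexity: O(1).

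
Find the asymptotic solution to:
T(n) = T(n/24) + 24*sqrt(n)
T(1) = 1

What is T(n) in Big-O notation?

Each level contributes sqrt(n/24^k). Geometric series with ratio 1/sqrt(24) < 1 sums to O(sqrt(n)).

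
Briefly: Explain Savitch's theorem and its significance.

Savitch's theorem states that NSPACE(f(n)) is contained in DSPACE(f(n)^2) for f(n) >= log n. In particular, NPSPACE = PSPACE, meaning nondeterminism does not significantly help for space-bounded computation. This contrasts with time, where we do not know if P = NP.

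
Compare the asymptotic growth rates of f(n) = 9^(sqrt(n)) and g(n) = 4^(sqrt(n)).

f(n) = 9^(sqrt(n)) grows faster: ratio is (9/4)^(sqrt(n)) -> infinity since 9/4 > 1.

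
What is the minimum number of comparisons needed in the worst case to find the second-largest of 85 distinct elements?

Lower bound: finding the max needs 85-1 comparisons. By the adversary weight-doubling argument, the max must personally win >= ceil(log_2(85)) = 7 comparisons; the 2nd-largest is among those 7 losers, needing 7-1 more comparisons. Total >= 85-1 + 7-1 = 90. A balanced knockout tournament achieves this.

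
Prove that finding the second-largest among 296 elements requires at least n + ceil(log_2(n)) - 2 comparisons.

Lower bound (adversary): identifying the maximum requires 296-1 comparisons (each eliminates one candidate). Assign weight 1 to each element; on each comparison the adversary lets the heavier side win and gives it the loser's weight. The max ends with weight 296, but each comparison it wins at most doubles its weight, so the max must win >= ceil(log_2(296)) = 9 comparisons. The second-largest is one of those 9 direct losers to the max, and identifying which one is largest needs >= 9-1 further comparisons. Total >= 296-1 + 9-1 = 303.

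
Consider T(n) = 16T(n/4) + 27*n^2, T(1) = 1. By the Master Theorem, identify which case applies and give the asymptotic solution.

a=16, b=4, f(n)=27*n^2.
log_4(16) = 2, so n^(log_b(a)) = n^2.
f(n) = Theta(n^2), so Case 2 applies.
T(n) = Theta(n^2 log n).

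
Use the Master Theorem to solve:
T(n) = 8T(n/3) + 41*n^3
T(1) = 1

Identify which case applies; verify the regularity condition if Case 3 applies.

a=8, b=3, f(n)=41*n^3.
log_3(8) = 1.893 < 3.
f(n) = Omega(n^(1.893+epsilon)) for some epsilon > 0, so Case 3 is the candidate.
Regularity: a*f(n/b) = 8*41*(n/3)^3 = (8/27)*41*n^3 <= c*f(n) with c = 8/27 < 1. Satisfied.
Case 3: T(n) = Theta(n^3).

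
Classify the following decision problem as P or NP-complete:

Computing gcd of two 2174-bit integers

This problem is in P: the Euclidean algorithm runs in polynomial time in the bit-length.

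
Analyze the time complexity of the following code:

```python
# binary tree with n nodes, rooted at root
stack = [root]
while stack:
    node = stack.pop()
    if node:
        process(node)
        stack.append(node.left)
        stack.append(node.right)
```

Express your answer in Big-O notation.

Time complexity: O(n).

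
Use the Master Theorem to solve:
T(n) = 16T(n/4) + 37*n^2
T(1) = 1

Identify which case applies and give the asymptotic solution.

a=16, b=4, f(n)=37*n^2.
log_4(16) = 2, so n^(log_b(a)) = n^2.
f(n) = Theta(n^2), so Case 2 applies.
T(n) = Theta(n^2 log n).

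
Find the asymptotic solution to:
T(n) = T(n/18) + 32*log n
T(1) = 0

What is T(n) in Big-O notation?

Each of the log_18(n) levels adds O(log n). T(n) = O(log^2 n).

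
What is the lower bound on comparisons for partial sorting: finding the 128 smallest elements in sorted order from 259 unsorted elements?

Finding 128 smallest of 259 in sorted order: Omega(259) to identify the 128 smallest, plus Omega(128 log 128) to sort them. Total: Omega(n + k log k).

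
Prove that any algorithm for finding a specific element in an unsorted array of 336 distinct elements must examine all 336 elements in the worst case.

Adversary argument: if the algorithm examines fewer than 336 elements, the adversary places the target in an unexamined position. The algorithm cannot distinguish 'not present' from 'in unexamined position'.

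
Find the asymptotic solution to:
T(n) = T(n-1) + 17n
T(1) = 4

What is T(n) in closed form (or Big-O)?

Unrolling: T(n) = 4 + 17*(2 + 3 + ... + n) = 4 + 17*(n(n+1)/2 - 1) = O(n^2).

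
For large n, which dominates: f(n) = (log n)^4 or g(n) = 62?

f(n) = (log n)^4 grows faster: any unbounded function dominates a constant.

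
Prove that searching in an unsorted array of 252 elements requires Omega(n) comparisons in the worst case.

An adversary can always place the target in the last position checked. Until all 252 positions are examined, the target might be in any unchecked position. Therefore 252 comparisons are necessary.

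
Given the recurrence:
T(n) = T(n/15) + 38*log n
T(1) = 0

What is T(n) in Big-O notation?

Each of the log_15(n) levels adds O(log n). T(n) = O(log^2 n).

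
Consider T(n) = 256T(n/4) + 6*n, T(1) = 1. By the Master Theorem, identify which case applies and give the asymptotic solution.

a=256, b=4, f(n)=6*n.
log_4(256) = 4 > 1.
Since f(n) = O(n^1) is polynomially smaller than n^4, Case 1 applies.
T(n) = Theta(n^4).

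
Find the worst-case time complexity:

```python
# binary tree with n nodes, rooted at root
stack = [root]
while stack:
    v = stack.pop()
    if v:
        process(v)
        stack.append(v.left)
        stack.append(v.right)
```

Time complexity: O(n).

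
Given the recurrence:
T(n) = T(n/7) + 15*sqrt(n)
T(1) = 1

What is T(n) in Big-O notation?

Each level contributes sqrt(n/7^k). Geometric series with ratio 1/sqrt(7) < 1 sums to O(sqrt(n)).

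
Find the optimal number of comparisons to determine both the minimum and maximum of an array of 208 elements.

Naive approach: 414 comparisons (207 for max + 207 for min).
Optimal: Compare elements in pairs first (floor(n/2) = 104 comparisons), then find max among winners and min among losers (103 comparisons each).
Total: ceil(3n/2) - 2 = 310 comparisons. An adversary argument shows this is also a lower bound.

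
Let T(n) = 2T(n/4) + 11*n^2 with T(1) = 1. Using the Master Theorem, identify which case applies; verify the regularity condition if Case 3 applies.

a=2, b=4, f(n)=11*n^2.
log_4(2) = 0.5 < 2.
f(n) = Omega(n^(0.5+epsilon)) for some epsilon > 0, so Case 3 is the candidate.
Regularity: a*f(n/b) = 2*11*(n/4)^2 = (2/16)*11*n^2 <= c*f(n) with c = 2/16 < 1. Satisfied.
Case 3: T(n) = Theta(n^2).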